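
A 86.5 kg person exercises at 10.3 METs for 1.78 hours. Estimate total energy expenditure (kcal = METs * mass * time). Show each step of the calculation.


Energy = METs * mass(kg) * time(h)
= 10.3 * 86.5 * 1.78
= 1585.89 kcal

1585.89 kcal


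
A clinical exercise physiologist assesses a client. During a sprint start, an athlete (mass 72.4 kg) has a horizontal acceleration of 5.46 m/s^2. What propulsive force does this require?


Propulsive force = mass * acceleration
= 72.4 kg * 5.46 m/s^2
= 395.3 N

395.3 N


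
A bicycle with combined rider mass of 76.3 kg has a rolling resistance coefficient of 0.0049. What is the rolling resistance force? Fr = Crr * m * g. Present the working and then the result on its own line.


Fr = 0.0049 * 76.3 * 9.81
= 0.37387 * 9.81
= 3.668 N

3.668 N


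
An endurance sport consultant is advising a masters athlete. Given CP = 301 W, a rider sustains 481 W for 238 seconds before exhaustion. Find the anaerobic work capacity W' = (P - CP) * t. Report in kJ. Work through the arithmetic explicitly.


Excess power = 481 - 301 = 180 W
Work above CP = 180 * 238 = 42840 J
W' = 42.84 kJ

42.84 kJ


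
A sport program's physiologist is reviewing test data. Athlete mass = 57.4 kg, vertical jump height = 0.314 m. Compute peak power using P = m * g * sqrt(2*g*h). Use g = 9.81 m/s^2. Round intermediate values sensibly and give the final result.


sqrt(2 * 9.81 * 0.314) = sqrt(6.16068) = 2.482072 m/s
P = 57.4 * 9.81 * 2.482072
= 1397.64 W

1397.64 W


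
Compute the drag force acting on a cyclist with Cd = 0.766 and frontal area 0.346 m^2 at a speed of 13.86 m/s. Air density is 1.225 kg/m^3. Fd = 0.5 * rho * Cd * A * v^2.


Step 1: v^2 = 192.0996
Step 2: Fd = 0.5 * 1.225 * 0.766 * 0.346 * 192.0996
= 31.184 N

31.184 N


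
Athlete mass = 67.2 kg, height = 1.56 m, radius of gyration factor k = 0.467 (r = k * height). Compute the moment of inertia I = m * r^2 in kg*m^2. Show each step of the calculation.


r = k * height = 0.467 * 1.56 = 0.72852 m
r^2 = 0.72852^2 = 0.530741
I = 67.2 * 0.530741 = 35.666 kg*m^2

35.666 kg*m^2


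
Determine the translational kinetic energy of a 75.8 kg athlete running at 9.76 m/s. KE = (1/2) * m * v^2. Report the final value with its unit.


KE = 0.5 * m * v^2
= 0.5 * 75.8 * 9.76^2
= 0.5 * 75.8 * 95.2576
= 3610.26 J

3610.26 J


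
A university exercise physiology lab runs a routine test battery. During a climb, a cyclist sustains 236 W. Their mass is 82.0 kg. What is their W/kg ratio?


Power-to-weight = 236 W / 82.0 kg
= 2.878 W/kg

2.878 W/kg


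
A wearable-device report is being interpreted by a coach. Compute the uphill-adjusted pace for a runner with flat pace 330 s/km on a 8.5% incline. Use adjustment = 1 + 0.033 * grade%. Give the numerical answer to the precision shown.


Adjustment factor = 1 + 0.033 * 8.5 = 1.2805
Grade-adjusted pace = 330 * 1.2805 = 422.57 s/km

422.57 s/km


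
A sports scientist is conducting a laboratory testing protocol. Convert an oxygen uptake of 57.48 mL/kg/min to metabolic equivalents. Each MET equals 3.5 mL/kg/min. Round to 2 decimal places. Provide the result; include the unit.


One MET = 3.5 mL/kg/min
Number of METs = 57.48 / 3.5
= 16.42 METs

16.42 METs


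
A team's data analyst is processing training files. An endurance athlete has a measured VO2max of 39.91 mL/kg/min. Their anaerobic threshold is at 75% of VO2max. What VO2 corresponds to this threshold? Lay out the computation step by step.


Anaerobic threshold VO2 = VO2max * 75%
= 39.91 * 0.75
= 29.93 mL/kg/min

29.93 mL/kg/min


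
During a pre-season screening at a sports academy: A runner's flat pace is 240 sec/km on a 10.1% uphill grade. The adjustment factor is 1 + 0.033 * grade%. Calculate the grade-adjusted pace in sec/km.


Factor = 1 + 0.033 * 10.1 = 1.3333
Adjusted pace = 240 * 1.3333
= 319.99 sec/km

319.99 s/km


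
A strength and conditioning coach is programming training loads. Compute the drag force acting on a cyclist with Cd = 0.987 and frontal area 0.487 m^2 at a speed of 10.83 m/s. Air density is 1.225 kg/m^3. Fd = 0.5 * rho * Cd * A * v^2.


Step 1: v^2 = 117.2889
Step 2: Fd = 0.5 * 1.225 * 0.987 * 0.487 * 117.2889
= 34.531 N

34.531 N


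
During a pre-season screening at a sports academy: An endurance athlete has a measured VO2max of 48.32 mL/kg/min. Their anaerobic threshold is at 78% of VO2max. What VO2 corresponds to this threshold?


Anaerobic threshold VO2 = VO2max * 78%
= 48.32 * 0.78
= 37.69 mL/kg/min

37.69 mL/kg/min


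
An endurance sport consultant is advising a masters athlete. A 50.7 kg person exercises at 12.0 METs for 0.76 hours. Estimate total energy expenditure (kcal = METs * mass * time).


Energy = METs * mass(kg) * time(h)
= 12.0 * 50.7 * 0.76
= 462.38 kcal

462.38 kcal


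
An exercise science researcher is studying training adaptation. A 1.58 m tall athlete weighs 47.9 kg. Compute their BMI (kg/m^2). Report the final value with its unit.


height^2 = 2.4964 m^2
BMI = 47.9 / 2.4964 = 19.19 kg/m^2

19.19 kg/m^2


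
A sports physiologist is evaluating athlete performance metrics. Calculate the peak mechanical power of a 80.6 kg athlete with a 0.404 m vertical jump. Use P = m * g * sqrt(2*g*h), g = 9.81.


First, sqrt(2gh) = sqrt(2 * 9.81 * 0.404)
= sqrt(7.92648) = 2.815401 m/s
Power = 80.6 * 9.81 * 2.815401 = 2226.1 W

2226.1 W


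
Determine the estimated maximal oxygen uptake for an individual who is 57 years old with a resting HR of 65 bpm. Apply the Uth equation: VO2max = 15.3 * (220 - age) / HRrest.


HRmax = 220 - 57 = 163
VO2max = 15.3 * (163 / 65)
= 15.3 * 2.5077
= 38.37 mL/kg/min

38.37 mL/kg/min


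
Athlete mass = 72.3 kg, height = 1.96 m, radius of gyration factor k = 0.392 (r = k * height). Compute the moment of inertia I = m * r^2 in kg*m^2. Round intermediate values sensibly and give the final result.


r = k * height = 0.392 * 1.96 = 0.76832 m
r^2 = 0.76832^2 = 0.590316
I = 72.3 * 0.590316 = 42.68 kg*m^2

42.68 kg*m^2


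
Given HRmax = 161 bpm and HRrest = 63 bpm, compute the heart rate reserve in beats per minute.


Heart rate reserve = maximum HR minus resting HR
HRR = 161 - 63 = 98 bpm

98 bpm


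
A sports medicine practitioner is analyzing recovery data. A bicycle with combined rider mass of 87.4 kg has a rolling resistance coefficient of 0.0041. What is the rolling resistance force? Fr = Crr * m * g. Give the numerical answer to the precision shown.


Fr = 0.0041 * 87.4 * 9.81
= 0.35834 * 9.81
= 3.515 N

3.515 N


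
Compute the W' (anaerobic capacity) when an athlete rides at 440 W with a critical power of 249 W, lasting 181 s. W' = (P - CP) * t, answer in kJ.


Above-CP power = 191 W
Duration = 181 s
W' = 191 * 181 = 34571 J
Convert: 34571 / 1000 = 34.571 kJ

34.571 kJ


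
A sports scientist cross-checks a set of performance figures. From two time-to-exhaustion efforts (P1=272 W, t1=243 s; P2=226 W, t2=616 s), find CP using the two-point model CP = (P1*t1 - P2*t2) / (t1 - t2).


Work in trial 1 = 66096 J
Work in trial 2 = 139216 J
Delta work = -73120 J
Delta time = -373 s
CP = -73120 / -373 = 196.03 W

196.03 W


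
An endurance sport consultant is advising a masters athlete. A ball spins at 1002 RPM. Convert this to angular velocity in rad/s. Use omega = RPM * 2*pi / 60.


omega = 1002 * 2 * pi / 60
= 1002 * 6.28318531 / 60
= 6295.752 / 60
= 104.929 rad/s

104.929 rad/s


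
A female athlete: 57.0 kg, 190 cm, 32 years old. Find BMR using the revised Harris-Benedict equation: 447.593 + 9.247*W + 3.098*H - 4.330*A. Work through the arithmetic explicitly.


Intercept = 447.593
Weight contribution = 9.247 * 57.0 = 527.079
Height contribution = 3.098 * 190 = 588.62
Age contribution = 4.33 * 32 = 138.56
BMR = 447.593 + 527.079 + 588.62 - 138.56
= 1424.73 kcal/day

1424.73 kcal/day


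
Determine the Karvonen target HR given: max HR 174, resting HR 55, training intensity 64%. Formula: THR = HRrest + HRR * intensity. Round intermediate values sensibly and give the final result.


HRR = HRmax - HRrest = 174 - 55 = 119
THR = 55 + 119 * 0.64
= 131.16 bpm

131.16 bpm


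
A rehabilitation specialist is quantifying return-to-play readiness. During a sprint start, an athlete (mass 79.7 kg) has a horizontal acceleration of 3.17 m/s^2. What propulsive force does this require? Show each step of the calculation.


Propulsive force = mass * acceleration
= 79.7 kg * 3.17 m/s^2
= 252.65 N

252.65 N


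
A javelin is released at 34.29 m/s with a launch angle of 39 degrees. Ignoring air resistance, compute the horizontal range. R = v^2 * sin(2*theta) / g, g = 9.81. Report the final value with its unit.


Launch speed squared = 1175.8041
sin(2 * 39 deg) = 0.978148
Range = 1175.8041 * 0.978148 / 9.81
= 117.239 m

117.239 m


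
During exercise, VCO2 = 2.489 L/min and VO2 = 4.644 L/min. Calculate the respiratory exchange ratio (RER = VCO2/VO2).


RER = VCO2 / VO2
= 2.489 / 4.644
= 0.536

0.536


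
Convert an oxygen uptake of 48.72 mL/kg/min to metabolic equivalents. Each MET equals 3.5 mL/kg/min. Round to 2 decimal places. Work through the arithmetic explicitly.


One MET = 3.5 mL/kg/min
Number of METs = 48.72 / 3.5
= 13.92 METs

13.92 METs


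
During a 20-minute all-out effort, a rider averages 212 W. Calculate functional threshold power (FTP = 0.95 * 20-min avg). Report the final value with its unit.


FTP = 0.95 * 212
= 201.4 W

201.4 W


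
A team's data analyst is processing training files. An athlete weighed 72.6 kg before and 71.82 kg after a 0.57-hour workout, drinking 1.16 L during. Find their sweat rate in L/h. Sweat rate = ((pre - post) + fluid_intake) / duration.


Body mass change = 0.78 kg
Total sweat loss = 0.78 + 1.16 = 1.94 L
Rate = 1.94 / 0.57 = 3.404 L/h

3.404 L/h


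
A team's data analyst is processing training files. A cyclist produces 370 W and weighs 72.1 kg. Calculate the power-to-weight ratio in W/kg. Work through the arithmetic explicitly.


P/W = power / mass
= 370 / 72.1
= 5.132 W/kg

5.132 W/kg


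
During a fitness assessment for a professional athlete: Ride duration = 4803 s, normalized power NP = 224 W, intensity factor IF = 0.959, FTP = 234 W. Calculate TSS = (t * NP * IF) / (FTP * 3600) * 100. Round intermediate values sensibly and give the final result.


Numerator = 4803 * 224 * 0.959 = 1031761.248
Denominator = 234 * 3600 = 842400
TSS = 1031761.248 / 842400 * 100
= 122.48

122.48 TSS


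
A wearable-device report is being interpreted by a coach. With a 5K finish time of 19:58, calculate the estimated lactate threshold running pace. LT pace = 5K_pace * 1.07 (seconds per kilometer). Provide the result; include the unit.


Race duration = 1198 s for 5 km
Average pace = 1198 / 5 = 239.6 s/km
LT pace = 239.6 * 1.07
= 256.37 s/km

256.37 s/km


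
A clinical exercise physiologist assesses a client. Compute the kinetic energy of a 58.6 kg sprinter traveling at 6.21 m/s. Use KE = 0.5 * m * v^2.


Velocity squared = 38.5641
KE = 0.5 * 58.6 * 38.5641 = 1129.93 J

1129.93 J


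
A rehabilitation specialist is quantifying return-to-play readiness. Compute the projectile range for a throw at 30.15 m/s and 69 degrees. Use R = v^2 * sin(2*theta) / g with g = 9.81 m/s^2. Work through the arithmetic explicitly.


Two times the angle = 138 degrees
sin(138) = 0.669131
R = 909.0225 * 0.669131 / 9.81 = 62.004 m

62.004 m


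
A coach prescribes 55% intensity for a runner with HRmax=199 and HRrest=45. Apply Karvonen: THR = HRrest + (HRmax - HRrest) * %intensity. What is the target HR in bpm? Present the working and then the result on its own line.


Heart rate reserve = 199 - 45 = 154
Intensity fraction = 55 / 100 = 0.55
THR = 45 + 154 * 0.55 = 129.7 bpm

129.7 bpm


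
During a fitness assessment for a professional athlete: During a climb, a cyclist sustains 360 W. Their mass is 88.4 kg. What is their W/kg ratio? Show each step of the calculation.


Power-to-weight = 360 W / 88.4 kg
= 4.072 W/kg

4.072 W/kg


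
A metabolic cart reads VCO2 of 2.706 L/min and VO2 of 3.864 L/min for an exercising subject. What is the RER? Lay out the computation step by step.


RER = VCO2 / VO2 = 2.706 / 3.864 = 0.7003

0.7003


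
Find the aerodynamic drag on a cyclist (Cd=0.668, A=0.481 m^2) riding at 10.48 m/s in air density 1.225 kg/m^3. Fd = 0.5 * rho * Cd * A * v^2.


Fd = 0.5 * 1.225 * 0.668 * 0.481 * 10.48^2
= 0.5 * 1.225 * 0.668 * 0.481 * 109.8304
= 21.615 N

21.615 N


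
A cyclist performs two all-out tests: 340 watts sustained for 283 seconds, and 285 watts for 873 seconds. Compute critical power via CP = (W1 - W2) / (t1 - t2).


W1 = P1 * t1 = 340 * 283 = 96220 J
W2 = P2 * t2 = 285 * 873 = 248805 J
CP = (96220 - 248805) / (283 - 873)
= 258.62 W

258.62 W


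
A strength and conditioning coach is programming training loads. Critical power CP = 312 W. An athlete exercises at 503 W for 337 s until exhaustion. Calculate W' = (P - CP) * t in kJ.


P - CP = 503 - 312 = 191 W
W' = 191 * 337 = 64367 J
= 64367 / 1000 = 64.367 kJ

64.367 kJ


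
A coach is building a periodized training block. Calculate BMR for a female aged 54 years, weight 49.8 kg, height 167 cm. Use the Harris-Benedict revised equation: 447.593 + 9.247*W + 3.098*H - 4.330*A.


Substituting values:
W term = 9.247 * 49.8 = 460.5006
H term = 3.098 * 167 = 517.366
A term = 4.330 * 54 = 233.82
BMR = 1191.64 kcal/day

1191.64 kcal/day


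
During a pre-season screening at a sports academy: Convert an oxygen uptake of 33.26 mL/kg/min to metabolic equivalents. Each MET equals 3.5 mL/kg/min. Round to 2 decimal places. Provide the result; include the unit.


One MET = 3.5 mL/kg/min
Number of METs = 33.26 / 3.5
= 9.5 METs

9.5 METs


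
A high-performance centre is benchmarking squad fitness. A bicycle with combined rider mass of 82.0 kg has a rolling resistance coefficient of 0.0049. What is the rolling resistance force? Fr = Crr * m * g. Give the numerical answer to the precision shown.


Fr = 0.0049 * 82.0 * 9.81
= 0.4018 * 9.81
= 3.942 N

3.942 N


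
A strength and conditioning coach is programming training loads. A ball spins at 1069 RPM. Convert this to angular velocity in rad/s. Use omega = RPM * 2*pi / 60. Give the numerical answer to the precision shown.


omega = 1069 * 2 * pi / 60
= 1069 * 6.28318531 / 60
= 6716.725 / 60
= 111.945 rad/s

111.945 rad/s


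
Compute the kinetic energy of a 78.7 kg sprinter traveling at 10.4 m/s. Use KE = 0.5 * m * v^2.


Velocity squared = 108.16
KE = 0.5 * 78.7 * 108.16 = 4256.1 J

4256.1 J


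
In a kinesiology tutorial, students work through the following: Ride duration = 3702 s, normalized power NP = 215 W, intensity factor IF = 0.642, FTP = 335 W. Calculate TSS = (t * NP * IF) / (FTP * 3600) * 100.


Numerator = 3702 * 215 * 0.642 = 510987.06
Denominator = 335 * 3600 = 1206000
TSS = 510987.06 / 1206000 * 100
= 42.37

42.37 TSS


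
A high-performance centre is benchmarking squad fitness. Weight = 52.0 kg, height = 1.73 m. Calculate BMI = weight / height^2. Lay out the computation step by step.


height^2 = 1.73^2 = 2.9929
BMI = 52.0 / 2.9929 = 17.37 kg/m^2

17.37 kg/m^2


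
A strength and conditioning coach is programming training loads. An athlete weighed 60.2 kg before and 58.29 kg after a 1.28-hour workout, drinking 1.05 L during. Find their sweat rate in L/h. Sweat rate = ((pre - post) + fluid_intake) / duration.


Body mass change = 1.91 kg
Total sweat loss = 1.91 + 1.05 = 2.96 L
Rate = 2.96 / 1.28 = 2.313 L/h

2.313 L/h


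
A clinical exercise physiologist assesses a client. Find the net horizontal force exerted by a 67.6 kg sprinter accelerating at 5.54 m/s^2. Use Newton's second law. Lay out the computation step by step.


Newton's second law: F = m * a
F = 67.6 * 5.54 = 374.5 N

374.5 N


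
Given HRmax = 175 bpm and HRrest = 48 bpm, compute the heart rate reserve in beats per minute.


Heart rate reserve = maximum HR minus resting HR
HRR = 175 - 48 = 127 bpm

127 bpm


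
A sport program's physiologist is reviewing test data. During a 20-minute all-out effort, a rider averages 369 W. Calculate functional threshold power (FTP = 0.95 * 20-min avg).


FTP = 0.95 * 369
= 350.55 W

350.55 W


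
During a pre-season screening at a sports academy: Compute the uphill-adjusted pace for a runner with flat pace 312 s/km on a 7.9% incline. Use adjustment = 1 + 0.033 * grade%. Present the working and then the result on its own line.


Adjustment factor = 1 + 0.033 * 7.9 = 1.2607
Grade-adjusted pace = 312 * 1.2607 = 393.34 s/km

393.34 s/km


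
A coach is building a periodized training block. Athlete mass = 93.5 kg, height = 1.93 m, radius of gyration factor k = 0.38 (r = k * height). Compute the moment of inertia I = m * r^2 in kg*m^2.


r = k * height = 0.38 * 1.93 = 0.7334 m
r^2 = 0.7334^2 = 0.537876
I = 93.5 * 0.537876 = 50.291 kg*m^2

50.291 kg*m^2


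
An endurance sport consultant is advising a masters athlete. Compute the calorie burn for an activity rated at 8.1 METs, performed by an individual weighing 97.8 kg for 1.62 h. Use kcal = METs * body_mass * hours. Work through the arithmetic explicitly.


Product of METs and mass = 8.1 * 97.8 = 792.18
Total kcal = 792.18 * 1.62 = 1283.33 kcal

1283.33 kcal


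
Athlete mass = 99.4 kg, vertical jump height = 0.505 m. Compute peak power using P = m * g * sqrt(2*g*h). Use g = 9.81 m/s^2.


sqrt(2 * 9.81 * 0.505) = sqrt(9.9081) = 3.147713 m/s
P = 99.4 * 9.81 * 3.147713
= 3069.38 W

3069.38 W


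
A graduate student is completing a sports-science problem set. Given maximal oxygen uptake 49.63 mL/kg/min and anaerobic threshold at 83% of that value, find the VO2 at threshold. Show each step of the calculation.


Percentage as decimal = 0.83
VO2 at AT = 49.63 * 0.83 = 41.19 mL/kg/min

41.19 mL/kg/min


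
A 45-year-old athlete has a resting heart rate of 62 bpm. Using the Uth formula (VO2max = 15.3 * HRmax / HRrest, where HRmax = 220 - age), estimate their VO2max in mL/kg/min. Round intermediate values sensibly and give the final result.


HRmax = 220 - 45 = 175 bpm
Ratio = HRmax / HRrest = 175 / 62 = 2.8226
VO2max = 15.3 * 2.8226 = 43.19 mL/kg/min

43.19 mL/kg/min


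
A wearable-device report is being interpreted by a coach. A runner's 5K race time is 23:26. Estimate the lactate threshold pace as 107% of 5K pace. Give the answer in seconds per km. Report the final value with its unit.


Total race time = 23*60 + 26 = 1406 seconds
5K pace = 1406 / 5 = 281.2 sec/km
LT pace = 281.2 * 1.07 = 300.88 sec/km

300.88 s/km


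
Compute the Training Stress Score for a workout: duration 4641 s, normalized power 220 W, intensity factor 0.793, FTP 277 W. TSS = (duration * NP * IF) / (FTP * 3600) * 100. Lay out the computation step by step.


Product = 4641 * 220 * 0.793 = 809668.86
Base = 277 * 3600 = 997200
TSS = 809668.86 / 997200 * 100 = 81.19

81.19 TSS


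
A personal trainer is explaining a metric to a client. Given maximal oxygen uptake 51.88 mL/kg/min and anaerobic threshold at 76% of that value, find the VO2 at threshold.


Percentage as decimal = 0.76
VO2 at AT = 51.88 * 0.76 = 39.43 mL/kg/min

39.43 mL/kg/min


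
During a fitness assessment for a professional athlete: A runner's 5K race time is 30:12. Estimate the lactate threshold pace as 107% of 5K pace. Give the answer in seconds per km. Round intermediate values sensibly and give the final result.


Total race time = 30*60 + 12 = 1812 seconds
5K pace = 1812 / 5 = 362.4 sec/km
LT pace = 362.4 * 1.07 = 387.77 sec/km

387.77 s/km


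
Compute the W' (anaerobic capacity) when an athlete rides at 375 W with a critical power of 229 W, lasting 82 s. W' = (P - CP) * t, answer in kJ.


Above-CP power = 146 W
Duration = 82 s
W' = 146 * 82 = 11972 J
Convert: 11972 / 1000 = 11.972 kJ

11.972 kJ


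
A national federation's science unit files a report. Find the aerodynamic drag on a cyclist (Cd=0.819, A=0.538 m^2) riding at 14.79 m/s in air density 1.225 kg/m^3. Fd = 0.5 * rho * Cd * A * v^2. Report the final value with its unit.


Fd = 0.5 * 1.225 * 0.819 * 0.538 * 14.79^2
= 0.5 * 1.225 * 0.819 * 0.538 * 218.7441
= 59.035 N

59.035 N


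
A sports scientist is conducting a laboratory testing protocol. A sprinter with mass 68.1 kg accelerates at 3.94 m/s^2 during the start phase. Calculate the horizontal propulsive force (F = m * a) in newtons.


F = m * a
= 68.1 * 3.94
= 268.31 N

268.31 N


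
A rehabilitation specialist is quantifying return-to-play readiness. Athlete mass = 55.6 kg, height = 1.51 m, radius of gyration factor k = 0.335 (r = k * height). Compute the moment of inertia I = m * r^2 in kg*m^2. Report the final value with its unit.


r = k * height = 0.335 * 1.51 = 0.50585 m
r^2 = 0.50585^2 = 0.255884
I = 55.6 * 0.255884 = 14.227 kg*m^2

14.227 kg*m^2


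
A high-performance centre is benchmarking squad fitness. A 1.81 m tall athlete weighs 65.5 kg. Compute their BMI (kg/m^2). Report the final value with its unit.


height^2 = 3.2761 m^2
BMI = 65.5 / 3.2761 = 19.99 kg/m^2

19.99 kg/m^2


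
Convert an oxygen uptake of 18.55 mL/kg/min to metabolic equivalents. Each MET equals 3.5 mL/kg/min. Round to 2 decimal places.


One MET = 3.5 mL/kg/min
Number of METs = 18.55 / 3.5
= 5.3 METs

5.3 METs


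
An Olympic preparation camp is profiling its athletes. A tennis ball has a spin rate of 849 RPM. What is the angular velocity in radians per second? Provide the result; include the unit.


Convert RPM to rad/s: multiply by 2*pi and divide by 60
omega = 849 * 2 * pi / 60
= 88.907 rad/s

88.907 rad/s


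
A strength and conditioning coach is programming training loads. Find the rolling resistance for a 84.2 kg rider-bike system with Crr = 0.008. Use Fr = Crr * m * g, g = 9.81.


m * g = 84.2 * 9.81 = 826.002 N
Fr = 0.008 * 826.002 = 6.608 N

6.608 N


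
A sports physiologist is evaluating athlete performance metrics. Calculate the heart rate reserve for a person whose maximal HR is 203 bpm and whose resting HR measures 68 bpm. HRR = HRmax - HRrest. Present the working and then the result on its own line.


HRmax = 203 bpm
HRrest = 68 bpm
HRR = 203 - 68 = 135 bpm

135 bpm


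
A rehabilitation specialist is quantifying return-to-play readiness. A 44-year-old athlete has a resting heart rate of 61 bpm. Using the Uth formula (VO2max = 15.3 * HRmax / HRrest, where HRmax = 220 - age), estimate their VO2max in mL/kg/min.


HRmax = 220 - 44 = 176 bpm
Ratio = HRmax / HRrest = 176 / 61 = 2.8852
VO2max = 15.3 * 2.8852 = 44.14 mL/kg/min

44.14 mL/kg/min


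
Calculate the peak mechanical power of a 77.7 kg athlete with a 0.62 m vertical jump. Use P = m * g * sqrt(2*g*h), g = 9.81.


First, sqrt(2gh) = sqrt(2 * 9.81 * 0.62)
= sqrt(12.1644) = 3.48775 m/s
Power = 77.7 * 9.81 * 3.48775 = 2658.49 W

2658.49 W


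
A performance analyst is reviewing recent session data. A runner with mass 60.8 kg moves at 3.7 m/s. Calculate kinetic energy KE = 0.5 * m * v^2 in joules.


v^2 = 3.7^2 = 13.69
KE = 0.5 * 60.8 * 13.69
= 416.18 J

416.18 J


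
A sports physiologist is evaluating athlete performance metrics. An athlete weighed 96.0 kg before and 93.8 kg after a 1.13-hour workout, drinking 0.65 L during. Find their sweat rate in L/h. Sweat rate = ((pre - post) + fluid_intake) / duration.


Body mass change = 2.2 kg
Total sweat loss = 2.2 + 0.65 = 2.85 L
Rate = 2.85 / 1.13 = 2.522 L/h

2.522 L/h


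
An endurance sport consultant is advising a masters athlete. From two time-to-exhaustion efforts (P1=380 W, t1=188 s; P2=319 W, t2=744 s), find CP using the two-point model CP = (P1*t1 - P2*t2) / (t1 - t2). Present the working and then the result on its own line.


Work in trial 1 = 71440 J
Work in trial 2 = 237336 J
Delta work = -165896 J
Delta time = -556 s
CP = -165896 / -556 = 298.37 W

298.37 W


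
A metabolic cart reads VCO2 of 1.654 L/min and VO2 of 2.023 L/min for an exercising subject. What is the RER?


RER = VCO2 / VO2 = 1.654 / 2.023 = 0.8176

0.8176


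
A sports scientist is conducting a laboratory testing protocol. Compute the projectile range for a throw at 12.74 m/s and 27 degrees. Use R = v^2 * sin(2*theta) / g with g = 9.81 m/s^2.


Two times the angle = 54 degrees
sin(54) = 0.809017
R = 162.3076 * 0.809017 / 9.81 = 13.385 m

13.385 m


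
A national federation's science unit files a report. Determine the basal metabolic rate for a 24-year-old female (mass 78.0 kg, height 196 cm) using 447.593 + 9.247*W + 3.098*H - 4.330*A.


BMR = 447.593 + 9.247*78.0 + 3.098*196 - 4.330*24
= 1672.15 kcal/day

1672.15 kcal/day


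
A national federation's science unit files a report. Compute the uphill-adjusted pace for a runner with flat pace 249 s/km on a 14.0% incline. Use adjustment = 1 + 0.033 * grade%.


Adjustment factor = 1 + 0.033 * 14.0 = 1.462
Grade-adjusted pace = 249 * 1.462 = 364.04 s/km

364.04 s/km


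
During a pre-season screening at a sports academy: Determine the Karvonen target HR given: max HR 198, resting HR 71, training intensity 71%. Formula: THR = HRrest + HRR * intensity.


HRR = HRmax - HRrest = 198 - 71 = 127
THR = 71 + 127 * 0.71
= 161.17 bpm

161.17 bpm


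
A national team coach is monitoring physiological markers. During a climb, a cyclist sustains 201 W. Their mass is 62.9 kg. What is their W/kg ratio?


Power-to-weight = 201 W / 62.9 kg
= 3.196 W/kg

3.196 W/kg


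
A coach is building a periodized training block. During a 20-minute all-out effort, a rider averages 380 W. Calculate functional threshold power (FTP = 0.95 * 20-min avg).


FTP = 0.95 * 380
= 361.0 W

361.0 W


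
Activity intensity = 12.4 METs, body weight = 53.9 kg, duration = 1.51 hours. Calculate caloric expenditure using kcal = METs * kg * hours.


kcal = 12.4 * 53.9 * 1.51
= 668.36 * 1.51
= 1009.22 kcal

1009.22 kcal


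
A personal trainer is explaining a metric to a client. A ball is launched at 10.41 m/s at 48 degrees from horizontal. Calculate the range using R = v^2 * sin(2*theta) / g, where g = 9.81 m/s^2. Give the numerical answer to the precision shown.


sin(2 * 48) = sin(96) = 0.994522
v^2 = 10.41^2 = 108.3681
R = 108.3681 * 0.994522 / 9.81
= 10.986 m

10.986 m


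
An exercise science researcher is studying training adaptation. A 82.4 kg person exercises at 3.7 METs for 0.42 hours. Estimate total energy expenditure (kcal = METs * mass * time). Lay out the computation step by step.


Energy = METs * mass(kg) * time(h)
= 3.7 * 82.4 * 0.42
= 128.05 kcal

128.05 kcal


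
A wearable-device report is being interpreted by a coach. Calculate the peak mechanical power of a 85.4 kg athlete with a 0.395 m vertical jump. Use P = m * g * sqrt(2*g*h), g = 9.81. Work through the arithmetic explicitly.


First, sqrt(2gh) = sqrt(2 * 9.81 * 0.395)
= sqrt(7.7499) = 2.783864 m/s
Power = 85.4 * 9.81 * 2.783864 = 2332.25 W

2332.25 W


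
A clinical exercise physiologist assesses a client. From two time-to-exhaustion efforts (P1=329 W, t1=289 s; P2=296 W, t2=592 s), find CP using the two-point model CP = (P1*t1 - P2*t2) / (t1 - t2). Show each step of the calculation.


Work in trial 1 = 95081 J
Work in trial 2 = 175232 J
Delta work = -80151 J
Delta time = -303 s
CP = -80151 / -303 = 264.52 W

264.52 W


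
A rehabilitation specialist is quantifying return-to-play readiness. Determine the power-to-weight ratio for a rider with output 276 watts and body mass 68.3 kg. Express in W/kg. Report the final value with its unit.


P/W = 276 / 68.3 = 4.041 W/kg

4.041 W/kg


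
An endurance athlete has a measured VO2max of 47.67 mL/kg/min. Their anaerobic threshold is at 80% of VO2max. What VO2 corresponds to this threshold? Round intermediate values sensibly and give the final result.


Anaerobic threshold VO2 = VO2max * 80%
= 47.67 * 0.8
= 38.14 mL/kg/min

38.14 mL/kg/min


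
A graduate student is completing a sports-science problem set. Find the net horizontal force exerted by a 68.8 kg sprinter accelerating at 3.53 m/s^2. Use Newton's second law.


Newton's second law: F = m * a
F = 68.8 * 3.53 = 242.86 N

242.86 N


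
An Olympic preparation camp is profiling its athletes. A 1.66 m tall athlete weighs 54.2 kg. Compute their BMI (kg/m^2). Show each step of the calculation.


height^2 = 2.7556 m^2
BMI = 54.2 / 2.7556 = 19.67 kg/m^2

19.67 kg/m^2


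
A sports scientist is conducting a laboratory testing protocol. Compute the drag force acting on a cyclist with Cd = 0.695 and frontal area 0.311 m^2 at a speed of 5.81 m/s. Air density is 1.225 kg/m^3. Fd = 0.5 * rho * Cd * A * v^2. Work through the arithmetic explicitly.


Step 1: v^2 = 33.7561
Step 2: Fd = 0.5 * 1.225 * 0.695 * 0.311 * 33.7561
= 4.469 N

4.469 N


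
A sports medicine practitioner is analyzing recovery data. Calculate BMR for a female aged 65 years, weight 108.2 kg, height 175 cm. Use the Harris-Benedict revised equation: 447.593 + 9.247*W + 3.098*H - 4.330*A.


Substituting values:
W term = 9.247 * 108.2 = 1000.5254
H term = 3.098 * 175 = 542.15
A term = 4.330 * 65 = 281.45
BMR = 1708.82 kcal/day

1708.82 kcal/day


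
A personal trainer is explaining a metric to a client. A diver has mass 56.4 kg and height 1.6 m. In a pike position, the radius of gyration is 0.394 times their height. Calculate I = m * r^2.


r = 0.394 * 1.6 = 0.6304 m
I = m * r^2 = 56.4 * 0.397404 = 22.414 kg*m^2

22.414 kg*m^2


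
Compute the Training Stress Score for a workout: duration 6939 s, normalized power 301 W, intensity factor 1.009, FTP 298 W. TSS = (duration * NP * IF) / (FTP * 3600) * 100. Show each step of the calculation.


Product = 6939 * 301 * 1.009 = 2107436.751
Base = 298 * 3600 = 1072800
TSS = 2107436.751 / 1072800 * 100 = 196.44

196.44 TSS


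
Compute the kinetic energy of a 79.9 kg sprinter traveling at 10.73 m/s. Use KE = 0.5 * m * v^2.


Velocity squared = 115.1329
KE = 0.5 * 79.9 * 115.1329 = 4599.56 J

4599.56 J


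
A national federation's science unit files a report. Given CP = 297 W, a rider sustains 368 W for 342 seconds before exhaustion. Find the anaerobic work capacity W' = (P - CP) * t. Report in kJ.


Excess power = 368 - 297 = 71 W
Work above CP = 71 * 342 = 24282 J
W' = 24.282 kJ

24.282 kJ


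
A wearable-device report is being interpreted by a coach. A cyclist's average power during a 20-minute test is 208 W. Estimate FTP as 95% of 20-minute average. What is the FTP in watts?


FTP = 20-min power * 0.95
= 208 * 0.95
= 197.6 W

197.6 W


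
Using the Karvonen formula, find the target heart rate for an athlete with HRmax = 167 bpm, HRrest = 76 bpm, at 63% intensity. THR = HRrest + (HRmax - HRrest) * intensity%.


HRR = 167 - 76 = 91
THR = 76 + 91 * 0.63
= 76 + 57.33
= 133.33 bpm

133.33 bpm


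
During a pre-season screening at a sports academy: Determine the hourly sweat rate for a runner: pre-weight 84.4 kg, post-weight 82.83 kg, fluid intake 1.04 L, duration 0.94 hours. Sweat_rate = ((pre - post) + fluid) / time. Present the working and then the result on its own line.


Mass lost = 84.4 - 82.83 = 1.57 kg
Add fluid consumed: 1.57 + 1.04 = 2.61 L total sweat
Sweat rate = 2.61 / 0.94 = 2.777 L/h

2.777 L/h


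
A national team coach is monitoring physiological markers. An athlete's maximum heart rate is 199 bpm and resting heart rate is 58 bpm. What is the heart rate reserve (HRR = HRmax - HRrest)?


HRR = HRmax - HRrest
= 199 - 58
= 141 bpm

141 bpm


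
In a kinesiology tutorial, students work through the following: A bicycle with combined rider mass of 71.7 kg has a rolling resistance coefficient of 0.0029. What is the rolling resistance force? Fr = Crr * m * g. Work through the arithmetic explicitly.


Fr = 0.0029 * 71.7 * 9.81
= 0.20793 * 9.81
= 2.04 N

2.04 N


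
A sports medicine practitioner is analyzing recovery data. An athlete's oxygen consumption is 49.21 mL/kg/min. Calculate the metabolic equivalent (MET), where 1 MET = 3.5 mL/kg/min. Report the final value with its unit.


MET = VO2 / 3.5
= 49.21 / 3.5
= 14.06 METs

14.06 METs


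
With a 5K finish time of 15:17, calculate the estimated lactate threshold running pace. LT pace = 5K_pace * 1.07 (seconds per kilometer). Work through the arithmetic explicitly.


Race duration = 917 s for 5 km
Average pace = 917 / 5 = 183.4 s/km
LT pace = 183.4 * 1.07
= 196.24 s/km

196.24 s/km


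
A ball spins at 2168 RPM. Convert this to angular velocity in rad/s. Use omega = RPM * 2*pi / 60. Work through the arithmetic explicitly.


omega = 2168 * 2 * pi / 60
= 2168 * 6.28318531 / 60
= 13621.946 / 60
= 227.032 rad/s

227.032 rad/s


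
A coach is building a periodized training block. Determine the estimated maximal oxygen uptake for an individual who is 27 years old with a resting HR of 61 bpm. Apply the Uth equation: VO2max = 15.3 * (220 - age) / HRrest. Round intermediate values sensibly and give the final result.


HRmax = 220 - 27 = 193
VO2max = 15.3 * (193 / 61)
= 15.3 * 3.1639
= 48.41 mL/kg/min

48.41 mL/kg/min


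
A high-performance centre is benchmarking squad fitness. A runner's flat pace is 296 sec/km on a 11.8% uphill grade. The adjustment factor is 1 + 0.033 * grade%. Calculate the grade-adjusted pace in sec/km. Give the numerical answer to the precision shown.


Factor = 1 + 0.033 * 11.8 = 1.3894
Adjusted pace = 296 * 1.3894
= 411.26 sec/km

411.26 s/km


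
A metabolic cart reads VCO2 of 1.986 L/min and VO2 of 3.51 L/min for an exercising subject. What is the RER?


RER = VCO2 / VO2 = 1.986 / 3.51 = 0.5658

0.5658


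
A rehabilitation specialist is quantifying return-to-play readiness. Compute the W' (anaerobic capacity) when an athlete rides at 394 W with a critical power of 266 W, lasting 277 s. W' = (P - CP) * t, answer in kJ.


Above-CP power = 128 W
Duration = 277 s
W' = 128 * 277 = 35456 J
Convert: 35456 / 1000 = 35.456 kJ

35.456 kJ


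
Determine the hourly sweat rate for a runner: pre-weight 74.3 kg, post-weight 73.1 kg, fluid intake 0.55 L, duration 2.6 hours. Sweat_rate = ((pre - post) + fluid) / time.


Mass lost = 74.3 - 73.1 = 1.2 kg
Add fluid consumed: 1.2 + 0.55 = 1.75 L total sweat
Sweat rate = 1.75 / 2.6 = 0.673 L/h

0.673 L/h


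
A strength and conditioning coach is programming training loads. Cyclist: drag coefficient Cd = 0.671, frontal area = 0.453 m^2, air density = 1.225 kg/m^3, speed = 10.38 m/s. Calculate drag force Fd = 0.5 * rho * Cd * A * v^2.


v^2 = 10.38^2 = 107.7444
Fd = 0.5 * 1.225 * 0.671 * 0.453 * 107.7444
= 20.06 N

20.06 N


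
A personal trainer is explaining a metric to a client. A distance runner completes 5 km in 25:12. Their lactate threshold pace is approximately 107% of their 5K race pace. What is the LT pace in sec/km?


Convert to seconds: 25 min 12 s = 1512 s
Pace per km = 1512 / 5 = 302.4 s/km
LT pace = 302.4 * 1.07 = 323.57 s/km

323.57 s/km


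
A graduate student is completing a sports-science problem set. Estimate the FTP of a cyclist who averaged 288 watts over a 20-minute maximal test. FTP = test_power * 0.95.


FTP = 288 * 0.95 = 273.6 W

273.6 W


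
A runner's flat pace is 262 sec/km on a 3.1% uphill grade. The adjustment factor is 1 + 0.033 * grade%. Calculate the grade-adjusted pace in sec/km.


Factor = 1 + 0.033 * 3.1 = 1.1023
Adjusted pace = 262 * 1.1023
= 288.8 sec/km

288.8 s/km


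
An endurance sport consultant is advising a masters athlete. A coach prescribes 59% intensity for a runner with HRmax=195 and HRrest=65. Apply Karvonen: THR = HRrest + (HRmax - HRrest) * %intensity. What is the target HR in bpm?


Heart rate reserve = 195 - 65 = 130
Intensity fraction = 59 / 100 = 0.59
THR = 65 + 130 * 0.59 = 141.7 bpm

141.7 bpm


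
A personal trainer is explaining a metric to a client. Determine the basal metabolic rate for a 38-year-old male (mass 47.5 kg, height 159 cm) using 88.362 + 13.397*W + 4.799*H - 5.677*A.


BMR = 88.362 + 13.397*47.5 + 4.799*159 - 5.677*38
= 1272.03 kcal/day

1272.03 kcal/day


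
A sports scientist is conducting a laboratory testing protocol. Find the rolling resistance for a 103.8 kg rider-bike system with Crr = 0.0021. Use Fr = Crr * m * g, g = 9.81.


m * g = 103.8 * 9.81 = 1018.278 N
Fr = 0.0021 * 1018.278 = 2.138 N

2.138 N


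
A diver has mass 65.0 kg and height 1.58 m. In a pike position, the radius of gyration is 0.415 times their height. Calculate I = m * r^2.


r = 0.415 * 1.58 = 0.6557 m
I = m * r^2 = 65.0 * 0.429942 = 27.946 kg*m^2

27.946 kg*m^2


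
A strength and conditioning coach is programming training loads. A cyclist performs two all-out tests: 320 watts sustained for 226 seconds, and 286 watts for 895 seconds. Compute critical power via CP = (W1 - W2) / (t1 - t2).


W1 = P1 * t1 = 320 * 226 = 72320 J
W2 = P2 * t2 = 286 * 895 = 255970 J
CP = (72320 - 255970) / (226 - 895)
= 274.51 W

274.51 W


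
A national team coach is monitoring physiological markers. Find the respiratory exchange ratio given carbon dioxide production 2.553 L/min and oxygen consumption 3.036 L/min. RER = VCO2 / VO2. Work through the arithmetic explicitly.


VCO2 = 2.553 L/min
VO2 = 3.036 L/min
RER = 2.553 / 3.036 = 0.8409

0.8409


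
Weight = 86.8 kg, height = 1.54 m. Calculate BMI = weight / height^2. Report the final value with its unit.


height^2 = 1.54^2 = 2.3716
BMI = 86.8 / 2.3716 = 36.6 kg/m^2

36.6 kg/m^2


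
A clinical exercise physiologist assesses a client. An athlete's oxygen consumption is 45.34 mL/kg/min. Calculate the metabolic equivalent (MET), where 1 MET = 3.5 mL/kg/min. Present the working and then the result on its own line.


MET = VO2 / 3.5
= 45.34 / 3.5
= 12.95 METs

12.95 METs


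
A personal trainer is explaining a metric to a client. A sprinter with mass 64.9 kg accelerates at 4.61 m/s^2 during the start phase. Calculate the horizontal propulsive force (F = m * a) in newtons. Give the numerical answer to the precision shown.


F = m * a
= 64.9 * 4.61
= 299.19 N

299.19 N


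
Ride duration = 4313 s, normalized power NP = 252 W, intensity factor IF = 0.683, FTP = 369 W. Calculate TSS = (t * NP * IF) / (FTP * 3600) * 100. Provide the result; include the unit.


Numerator = 4313 * 252 * 0.683 = 742336.308
Denominator = 369 * 3600 = 1328400
TSS = 742336.308 / 1328400 * 100
= 55.88

55.88 TSS


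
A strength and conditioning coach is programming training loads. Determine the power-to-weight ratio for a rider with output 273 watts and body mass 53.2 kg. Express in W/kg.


P/W = 273 / 53.2 = 5.132 W/kg

5.132 W/kg


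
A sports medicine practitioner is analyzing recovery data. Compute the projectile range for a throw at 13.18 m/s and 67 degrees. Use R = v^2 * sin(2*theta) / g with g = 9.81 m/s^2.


Two times the angle = 134 degrees
sin(134) = 0.71934
R = 173.7124 * 0.71934 / 9.81 = 12.738 m

12.738 m


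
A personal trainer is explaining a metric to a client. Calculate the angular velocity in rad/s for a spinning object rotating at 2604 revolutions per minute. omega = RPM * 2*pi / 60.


omega = RPM * 2*pi / 60
= 2604 * 6.28318531 / 60
= 272.69 rad/s

272.69 rad/s


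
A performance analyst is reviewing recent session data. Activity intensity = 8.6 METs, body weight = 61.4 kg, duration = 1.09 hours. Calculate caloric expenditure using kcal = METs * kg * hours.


kcal = 8.6 * 61.4 * 1.09
= 528.04 * 1.09
= 575.56 kcal

575.56 kcal


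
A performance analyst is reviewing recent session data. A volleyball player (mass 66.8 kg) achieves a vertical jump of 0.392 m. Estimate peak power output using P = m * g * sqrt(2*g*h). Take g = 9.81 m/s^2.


2 * g * h = 2 * 9.81 * 0.392 = 7.69104
sqrt(7.69104) = 2.773272 m/s
P = 66.8 * 9.81 * 2.773272 = 1817.35 W

1817.35 W


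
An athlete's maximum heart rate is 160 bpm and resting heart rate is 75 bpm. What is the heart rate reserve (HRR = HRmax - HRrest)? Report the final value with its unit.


HRR = HRmax - HRrest
= 160 - 75
= 85 bpm

85 bpm
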